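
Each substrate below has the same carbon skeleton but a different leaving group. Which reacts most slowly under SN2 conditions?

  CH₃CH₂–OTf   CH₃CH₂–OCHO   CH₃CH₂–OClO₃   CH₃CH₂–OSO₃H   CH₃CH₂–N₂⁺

Identical carbon frameworks mean the comparison reduces to leaving-group quality.
Rank by basicity of the departing species: weakest base leaves most easily.
CH₃CH₂–N₂⁺ loses N₂: no meaningful conjugate acid; N₂ departs as an exceptionally stable neutral molecule
CH₃CH₂–OTf loses OTf⁻: pKₐ(CF₃SO₃H (triflic acid)) ≈ -14
CH₃CH₂–OClO₃ loses ClO₄⁻: pKₐ(HClO₄) ≈ -10
CH₃CH₂–OSO₃H loses HSO₄⁻: pKₐ(H₂SO₄) ≈ -3
CH₃CH₂–OCHO loses HCOO⁻: pKₐ(HCOOH) ≈ 3.8

CH₃CH₂–OCHO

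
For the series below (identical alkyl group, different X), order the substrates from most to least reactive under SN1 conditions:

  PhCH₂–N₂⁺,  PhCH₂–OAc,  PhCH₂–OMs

The skeletons are identical, so relative rate is governed entirely by leaving-group ability.
The more stable X⁻ (or X) is on its own — i.e. the weaker a base it is — the better a leaving group it makes.
PhCH₂–N₂⁺ loses N₂: no meaningful conjugate acid; N₂ departs as an exceptionally stable neutral molecule
PhCH₂–OMs loses OMs⁻: pKₐ(CH₃SO₃H (MsOH)) ≈ -1.9
PhCH₂–OAc loses AcO⁻: pKₐ(CH₃COOH) ≈ 4.8

PhCH₂–N₂⁺ > PhCH₂–OMs > PhCH₂–OAc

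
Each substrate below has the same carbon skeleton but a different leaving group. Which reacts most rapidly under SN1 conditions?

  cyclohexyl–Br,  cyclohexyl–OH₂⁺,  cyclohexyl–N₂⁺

With the same alkyl group throughout, only the leaving group differentiates the rates.
A good leaving group is a weak base: the lower the pKₐ of its conjugate acid, the more readily it departs.
cyclohexyl–N₂⁺ loses N₂: no meaningful conjugate acid; N₂ departs as an exceptionally stable neutral molecule
cyclohexyl–Br loses Br⁻: pKₐ(HBr) ≈ -9
cyclohexyl–OH₂⁺ loses H₂O: pKₐ(H₃O⁺) ≈ -1.7

cyclohexyl–N₂⁺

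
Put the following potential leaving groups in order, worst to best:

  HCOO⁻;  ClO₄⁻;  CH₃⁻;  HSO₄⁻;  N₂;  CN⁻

Rank by basicity of the departing species: weakest base leaves most easily.
N₂: no meaningful conjugate acid; N₂ departs as an exceptionally stable neutral molecule
ClO₄⁻: pKₐ(HClO₄) ≈ -10
HSO₄⁻: pKₐ(H₂SO₄) ≈ -3 — conjugate base of a strong mineral acid
HCOO⁻: pKₐ(HCOOH) ≈ 3.8 — resonance-stabilised carboxylate
CN⁻: pKₐ(HCN) ≈ 9.2 — sp carbon stabilises the charge somewhat, but still a poor LG
CH₃⁻: pKₐ(CH₄) ≈ 48
Listed from poorest to best leaving group as asked.

CH₃⁻ < CN⁻ < HCOO⁻ < HSO₄⁻ < ClO₄⁻ < N₂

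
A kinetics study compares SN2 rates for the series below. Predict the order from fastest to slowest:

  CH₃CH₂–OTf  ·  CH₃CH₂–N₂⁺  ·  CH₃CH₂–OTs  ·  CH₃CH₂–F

Same R in every case — rank the leaving groups.
Leaving-group ability tracks the stability of the departed species; conjugate-acid pKₐ is the usual yardstick (lower pKₐ → better LG).
CH₃CH₂–N₂⁺ loses N₂: no meaningful conjugate acid; N₂ departs as an exceptionally stable neutral molecule
CH₃CH₂–OTf loses OTf⁻: pKₐ(CF₃SO₃H (triflic acid)) ≈ -14
CH₃CH₂–OTs loses OTs⁻: pKₐ(p-CH₃C₆H₄SO₃H (TsOH)) ≈ -2.8
CH₃CH₂–F loses F⁻: pKₐ(HF) ≈ 3.2

CH₃CH₂–N₂⁺ > CH₃CH₂–OTf > CH₃CH₂–OTs > CH₃CH₂–F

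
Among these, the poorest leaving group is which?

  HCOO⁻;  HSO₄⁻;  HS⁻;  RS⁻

RS⁻

Rank by basicity of the departing species: weakest base leaves most easily.
HSO₄⁻: pKₐ(H₂SO₄) ≈ -3
HCOO⁻: pKₐ(HCOOH) ≈ 3.8
HS⁻: pKₐ(H₂S) ≈ 7
RS⁻: pKₐ(RSH (a thiol)) ≈ 10.5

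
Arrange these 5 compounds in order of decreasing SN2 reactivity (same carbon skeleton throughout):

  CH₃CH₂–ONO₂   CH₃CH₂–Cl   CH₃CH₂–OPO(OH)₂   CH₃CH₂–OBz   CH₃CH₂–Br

Same R in every case — rank the leaving groups.
Leaving-group ability tracks the stability of the departed species; conjugate-acid pKₐ is the usual yardstick (lower pKₐ → better LG).
CH₃CH₂–Br loses Br⁻: pKₐ(HBr) ≈ -9
CH₃CH₂–Cl loses Cl⁻: pKₐ(HCl) ≈ -7
CH₃CH₂–ONO₂ loses NO₃⁻: pKₐ(HNO₃) ≈ -1.3
CH₃CH₂–OPO(OH)₂ loses H₂PO₄⁻: pKₐ(H₃PO₄) ≈ 2.1
CH₃CH₂–OBz loses PhCOO⁻: pKₐ(C₆H₅COOH) ≈ 4.2

CH₃CH₂–Br > CH₃CH₂–Cl > CH₃CH₂–ONO₂ > CH₃CH₂–OPO(OH)₂ > CH₃CH₂–OBz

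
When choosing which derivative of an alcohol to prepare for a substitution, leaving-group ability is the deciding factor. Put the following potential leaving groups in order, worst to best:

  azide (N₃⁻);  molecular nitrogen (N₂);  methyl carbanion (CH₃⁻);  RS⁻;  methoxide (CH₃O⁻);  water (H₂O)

molecular nitrogen (N₂): no meaningful conjugate acid; N₂ departs as an exceptionally stable neutral molecule
water (H₂O): pKₐ(H₃O⁺) ≈ -1.7 — neutral; leaves from a protonated alcohol (R–OH₂⁺)
azide (N₃⁻): pKₐ(HN₃) ≈ 4.7
RS⁻: pKₐ(RSH (a thiol)) ≈ 10.5 — moderately basic; rarely leaves without activation
methoxide (CH₃O⁻): pKₐ(CH₃OH) ≈ 15.5
methyl carbanion (CH₃⁻): pKₐ(CH₄) ≈ 48
The question asks for worst first, so the sequence is read in increasing leaving-group ability.

methyl carbanion (CH₃⁻) < methoxide (CH₃O⁻) < RS⁻ < azide (N₃⁻) < water (H₂O) < molecular nitrogen (N₂)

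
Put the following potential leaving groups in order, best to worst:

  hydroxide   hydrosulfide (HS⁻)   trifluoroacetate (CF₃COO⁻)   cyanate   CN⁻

trifluoroacetate (CF₃COO⁻): pKₐ(CF₃COOH) ≈ 0.2
cyanate: pKₐ(HOCN) ≈ 3.5
hydrosulfide (HS⁻): pKₐ(H₂S) ≈ 7
CN⁻: pKₐ(HCN) ≈ 9.2
hydroxide: pKₐ(H₂O) ≈ 15.7

trifluoroacetate (CF₃COO⁻) > cyanate > hydrosulfide (HS⁻) > CN⁻ > hydroxide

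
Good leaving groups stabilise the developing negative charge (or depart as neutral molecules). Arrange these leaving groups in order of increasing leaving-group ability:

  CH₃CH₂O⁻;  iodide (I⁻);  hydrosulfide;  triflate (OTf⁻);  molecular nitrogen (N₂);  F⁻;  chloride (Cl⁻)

Leaving-group ability tracks the stability of the departed species; conjugate-acid pKₐ is the usual yardstick (lower pKₐ → better LG).
molecular nitrogen (N₂): no meaningful conjugate acid; N₂ departs as an exceptionally stable neutral molecule
triflate (OTf⁻): pKₐ(CF₃SO₃H (triflic acid)) ≈ -14 — charge spread over three oxygens and a CF₃ group; the premier leaving group in synthesis
iodide (I⁻): pKₐ(HI) ≈ -10 — large, highly polarisable; very weak base
chloride (Cl⁻): pKₐ(HCl) ≈ -7 — moderately weak base
F⁻: pKₐ(HF) ≈ 3.2
hydrosulfide: pKₐ(H₂S) ≈ 7
CH₃CH₂O⁻: pKₐ(CH₃CH₂OH) ≈ 16 — strong base; alkoxides do not leave unassisted
Reversing gives the worst-to-best order requested.

CH₃CH₂O⁻ < hydrosulfide < F⁻ < chloride (Cl⁻) < iodide (I⁻) < triflate (OTf⁻) < molecular nitrogen (N₂)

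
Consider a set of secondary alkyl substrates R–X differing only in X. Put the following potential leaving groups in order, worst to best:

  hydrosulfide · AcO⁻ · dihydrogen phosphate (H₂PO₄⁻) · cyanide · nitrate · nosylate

cyanide < hydrosulfide < AcO⁻ < dihydrogen phosphate (H₂PO₄⁻) < nitrate < nosylate

nosylate: pKₐ(p-O₂NC₆H₄SO₃H) ≈ -3.5 — p-nitro group further stabilises the sulfonate
nitrate: pKₐ(HNO₃) ≈ -1.3
dihydrogen phosphate (H₂PO₄⁻): pKₐ(H₃PO₄) ≈ 2.1
AcO⁻: pKₐ(CH₃COOH) ≈ 4.8 — resonance-stabilised but still a weak base
hydrosulfide: pKₐ(H₂S) ≈ 7 — larger and more polarisable than the oxygen analogue
cyanide: pKₐ(HCN) ≈ 9.2 — sp carbon stabilises the charge somewhat, but still a poor LG
The question asks for worst first, so the sequence is read in increasing leaving-group ability.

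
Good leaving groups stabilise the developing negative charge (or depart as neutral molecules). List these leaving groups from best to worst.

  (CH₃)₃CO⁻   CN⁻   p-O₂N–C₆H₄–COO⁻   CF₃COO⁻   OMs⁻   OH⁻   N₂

The more stable X⁻ (or X) is on its own — i.e. the weaker a base it is — the better a leaving group it makes.
N₂: no meaningful conjugate acid; N₂ departs as an exceptionally stable neutral molecule
OMs⁻: pKₐ(CH₃SO₃H (MsOH)) ≈ -1.9
CF₃COO⁻: pKₐ(CF₃COOH) ≈ 0.2
p-O₂N–C₆H₄–COO⁻: pKₐ(p-nitrobenzoic acid) ≈ 3.4
CN⁻: pKₐ(HCN) ≈ 9.2
OH⁻: pKₐ(H₂O) ≈ 15.7
(CH₃)₃CO⁻: pKₐ(t-BuOH) ≈ 18

N₂ > OMs⁻ > CF₃COO⁻ > p-O₂N–C₆H₄–COO⁻ > CN⁻ > OH⁻ > (CH₃)₃CO⁻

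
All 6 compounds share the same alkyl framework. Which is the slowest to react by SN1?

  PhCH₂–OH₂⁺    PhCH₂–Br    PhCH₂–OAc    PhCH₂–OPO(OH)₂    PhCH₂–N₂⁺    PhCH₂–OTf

Same R in every case — rank the leaving groups.
Leaving-group ability tracks the stability of the departed species; conjugate-acid pKₐ is the usual yardstick (lower pKₐ → better LG).
PhCH₂–N₂⁺ loses N₂: no meaningful conjugate acid; N₂ departs as an exceptionally stable neutral molecule
PhCH₂–OTf loses OTf⁻: pKₐ(CF₃SO₃H (triflic acid)) ≈ -14
PhCH₂–Br loses Br⁻: pKₐ(HBr) ≈ -9
PhCH₂–OH₂⁺ loses H₂O: pKₐ(H₃O⁺) ≈ -1.7
PhCH₂–OPO(OH)₂ loses H₂PO₄⁻: pKₐ(H₃PO₄) ≈ 2.1
PhCH₂–OAc loses AcO⁻: pKₐ(CH₃COOH) ≈ 4.8

PhCH₂–OAc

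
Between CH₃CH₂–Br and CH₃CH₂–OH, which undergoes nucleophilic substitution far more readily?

CH₃CH₂–Br

From CH₃CH₂–OH the departing group would be OH⁻ (pKₐ(H₂O) ≈ 15.7). Strong base; essentially never leaves without prior activation.
From CH₃CH₂–Br the leaving group is Br⁻ (pKₐ(HBr) ≈ -9). Weak base; good leaving group.
(In practice CH₃CH₂–Br is made from CH₃CH₂–OH by treatment with PBr₃, replacing the hydroxyl with bromide.)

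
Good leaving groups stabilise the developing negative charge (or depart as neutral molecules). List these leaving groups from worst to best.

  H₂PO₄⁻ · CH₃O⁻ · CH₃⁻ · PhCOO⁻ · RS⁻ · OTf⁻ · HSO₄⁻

CH₃⁻ < CH₃O⁻ < RS⁻ < PhCOO⁻ < H₂PO₄⁻ < HSO₄⁻ < OTf⁻

OTf⁻: pKₐ(CF₃SO₃H (triflic acid)) ≈ -14 — charge spread over three oxygens and a CF₃ group; the premier leaving group in synthesis
HSO₄⁻: pKₐ(H₂SO₄) ≈ -3 — conjugate base of a strong mineral acid
H₂PO₄⁻: pKₐ(H₃PO₄) ≈ 2.1 — moderate base; biological leaving group after further activation
PhCOO⁻: pKₐ(C₆H₅COOH) ≈ 4.2 — aryl carboxylate
RS⁻: pKₐ(RSH (a thiol)) ≈ 10.5 — moderately basic; rarely leaves without activation
CH₃O⁻: pKₐ(CH₃OH) ≈ 15.5
CH₃⁻: pKₐ(CH₄) ≈ 48
Listed from poorest to best leaving group as asked.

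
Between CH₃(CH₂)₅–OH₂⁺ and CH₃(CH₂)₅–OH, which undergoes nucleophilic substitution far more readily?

CH₃(CH₂)₅–OH₂⁺

From CH₃(CH₂)₅–OH the departing group would be OH⁻ (pKₐ(H₂O) ≈ 15.7). Strong base; essentially never leaves without prior activation.
From CH₃(CH₂)₅–OH₂⁺ the leaving group is H₂O (pKₐ(H₃O⁺) ≈ -1.7). Neutral; leaves from a protonated alcohol (R–OH₂⁺).
(In practice CH₃(CH₂)₅–OH₂⁺ is made from CH₃(CH₂)₅–OH by protonation with strong acid, converting the leaving group from hydroxide to neutral water.)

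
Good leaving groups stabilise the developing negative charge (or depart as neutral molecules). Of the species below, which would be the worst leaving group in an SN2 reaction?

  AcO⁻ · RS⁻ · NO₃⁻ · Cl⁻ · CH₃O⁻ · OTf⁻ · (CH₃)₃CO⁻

Leaving-group ability tracks the stability of the departed species; conjugate-acid pKₐ is the usual yardstick (lower pKₐ → better LG).
OTf⁻: pKₐ(CF₃SO₃H (triflic acid)) ≈ -14
Cl⁻: pKₐ(HCl) ≈ -7
NO₃⁻: pKₐ(HNO₃) ≈ -1.3
AcO⁻: pKₐ(CH₃COOH) ≈ 4.8
RS⁻: pKₐ(RSH (a thiol)) ≈ 10.5
CH₃O⁻: pKₐ(CH₃OH) ≈ 15.5
(CH₃)₃CO⁻: pKₐ(t-BuOH) ≈ 18

(CH₃)₃CO⁻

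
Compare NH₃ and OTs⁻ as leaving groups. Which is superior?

OTs⁻

OTs⁻ is the better leaving group.
pKₐ(p-CH₃C₆H₄SO₃H (TsOH)) ≈ -2.8 versus pKₐ(NH₄⁺) ≈ 9.2: OTs⁻ is the much weaker base.
Resonance-delocalised arenesulfonate.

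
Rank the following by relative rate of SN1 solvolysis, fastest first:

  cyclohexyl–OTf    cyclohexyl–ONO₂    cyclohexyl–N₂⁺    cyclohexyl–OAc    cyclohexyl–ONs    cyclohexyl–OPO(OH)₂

The skeletons are identical, so relative rate is governed entirely by leaving-group ability.
The more stable X⁻ (or X) is on its own — i.e. the weaker a base it is — the better a leaving group it makes.
cyclohexyl–N₂⁺ loses N₂: no meaningful conjugate acid; N₂ departs as an exceptionally stable neutral molecule
cyclohexyl–OTf loses OTf⁻: pKₐ(CF₃SO₃H (triflic acid)) ≈ -14
cyclohexyl–ONs loses ONs⁻: pKₐ(p-O₂NC₆H₄SO₃H) ≈ -3.5
cyclohexyl–ONO₂ loses NO₃⁻: pKₐ(HNO₃) ≈ -1.3
cyclohexyl–OPO(OH)₂ loses H₂PO₄⁻: pKₐ(H₃PO₄) ≈ 2.1
cyclohexyl–OAc loses AcO⁻: pKₐ(CH₃COOH) ≈ 4.8

cyclohexyl–N₂⁺ > cyclohexyl–OTf > cyclohexyl–ONs > cyclohexyl–ONO₂ > cyclohexyl–OPO(OH)₂ > cyclohexyl–OAc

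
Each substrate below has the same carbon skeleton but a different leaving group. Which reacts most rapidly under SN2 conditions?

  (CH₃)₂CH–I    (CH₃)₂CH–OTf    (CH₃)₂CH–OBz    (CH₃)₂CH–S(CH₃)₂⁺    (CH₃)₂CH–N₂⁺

(CH₃)₂CH–N₂⁺

Same R in every case — rank the leaving groups.
Rank by basicity of the departing species: weakest base leaves most easily.
(CH₃)₂CH–N₂⁺ loses N₂: no meaningful conjugate acid; N₂ departs as an exceptionally stable neutral molecule
(CH₃)₂CH–OTf loses OTf⁻: pKₐ(CF₃SO₃H (triflic acid)) ≈ -14
(CH₃)₂CH–I loses I⁻: pKₐ(HI) ≈ -10
(CH₃)₂CH–S(CH₃)₂⁺ loses SR'₂: pKₐ(R'₂SH⁺) ≈ -7
(CH₃)₂CH–OBz loses PhCOO⁻: pKₐ(C₆H₅COOH) ≈ 4.2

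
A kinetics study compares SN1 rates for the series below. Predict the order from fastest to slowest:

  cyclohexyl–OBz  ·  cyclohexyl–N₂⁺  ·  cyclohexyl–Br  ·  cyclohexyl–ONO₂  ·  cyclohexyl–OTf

The skeletons are identical, so relative rate is governed entirely by leaving-group ability.
Rank by basicity of the departing species: weakest base leaves most easily.
cyclohexyl–N₂⁺ loses N₂: no meaningful conjugate acid; N₂ departs as an exceptionally stable neutral molecule
cyclohexyl–OTf loses OTf⁻: pKₐ(CF₃SO₃H (triflic acid)) ≈ -14
cyclohexyl–Br loses Br⁻: pKₐ(HBr) ≈ -9
cyclohexyl–ONO₂ loses NO₃⁻: pKₐ(HNO₃) ≈ -1.3
cyclohexyl–OBz loses PhCOO⁻: pKₐ(C₆H₅COOH) ≈ 4.2

cyclohexyl–N₂⁺ > cyclohexyl–OTf > cyclohexyl–Br > cyclohexyl–ONO₂ > cyclohexyl–OBz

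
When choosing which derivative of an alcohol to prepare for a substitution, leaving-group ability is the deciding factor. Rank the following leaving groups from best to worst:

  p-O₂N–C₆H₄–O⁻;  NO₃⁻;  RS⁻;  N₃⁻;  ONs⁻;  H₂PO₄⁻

ONs⁻ > NO₃⁻ > H₂PO₄⁻ > N₃⁻ > p-O₂N–C₆H₄–O⁻ > RS⁻

Rank by basicity of the departing species: weakest base leaves most easily.
ONs⁻: pKₐ(p-O₂NC₆H₄SO₃H) ≈ -3.5
NO₃⁻: pKₐ(HNO₃) ≈ -1.3 — resonance-delocalised over three oxygens
H₂PO₄⁻: pKₐ(H₃PO₄) ≈ 2.1 — moderate base; biological leaving group after further activation
N₃⁻: pKₐ(HN₃) ≈ 4.7
p-O₂N–C₆H₄–O⁻: pKₐ(p-nitrophenol) ≈ 7.2 — nitro group delocalises the charge; the classic chromogenic LG
RS⁻: pKₐ(RSH (a thiol)) ≈ 10.5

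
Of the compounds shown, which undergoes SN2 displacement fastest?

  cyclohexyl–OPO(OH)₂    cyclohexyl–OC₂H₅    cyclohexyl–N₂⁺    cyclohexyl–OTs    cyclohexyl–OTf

With the same alkyl group throughout, only the leaving group differentiates the rates.
The more stable X⁻ (or X) is on its own — i.e. the weaker a base it is — the better a leaving group it makes.
cyclohexyl–N₂⁺ loses N₂: no meaningful conjugate acid; N₂ departs as an exceptionally stable neutral molecule
cyclohexyl–OTf loses OTf⁻: pKₐ(CF₃SO₃H (triflic acid)) ≈ -14
cyclohexyl–OTs loses OTs⁻: pKₐ(p-CH₃C₆H₄SO₃H (TsOH)) ≈ -2.8
cyclohexyl–OPO(OH)₂ loses H₂PO₄⁻: pKₐ(H₃PO₄) ≈ 2.1
cyclohexyl–OC₂H₅ loses CH₃CH₂O⁻: pKₐ(CH₃CH₂OH) ≈ 16

cyclohexyl–N₂⁺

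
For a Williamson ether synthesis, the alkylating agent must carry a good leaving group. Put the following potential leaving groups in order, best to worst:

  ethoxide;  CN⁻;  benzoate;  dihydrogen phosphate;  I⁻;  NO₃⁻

I⁻ > NO₃⁻ > dihydrogen phosphate > benzoate > CN⁻ > ethoxide

I⁻: pKₐ(HI) ≈ -10 — large, highly polarisable; very weak base
NO₃⁻: pKₐ(HNO₃) ≈ -1.3 — resonance-delocalised over three oxygens
dihydrogen phosphate: pKₐ(H₃PO₄) ≈ 2.1 — moderate base; biological leaving group after further activation
benzoate: pKₐ(C₆H₅COOH) ≈ 4.2 — aryl carboxylate
CN⁻: pKₐ(HCN) ≈ 9.2 — sp carbon stabilises the charge somewhat, but still a poor LG
ethoxide: pKₐ(CH₃CH₂OH) ≈ 16 — strong base; alkoxides do not leave unassisted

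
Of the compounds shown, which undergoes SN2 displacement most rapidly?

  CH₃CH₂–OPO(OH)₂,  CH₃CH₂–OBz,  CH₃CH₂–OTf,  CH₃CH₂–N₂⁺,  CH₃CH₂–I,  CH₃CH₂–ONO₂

CH₃CH₂–N₂⁺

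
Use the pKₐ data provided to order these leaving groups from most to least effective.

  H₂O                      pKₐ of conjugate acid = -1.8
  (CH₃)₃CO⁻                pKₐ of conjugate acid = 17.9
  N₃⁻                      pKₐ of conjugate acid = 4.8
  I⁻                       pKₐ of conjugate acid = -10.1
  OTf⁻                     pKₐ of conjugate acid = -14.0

OTf⁻ > I⁻ > H₂O > N₃⁻ > (CH₃)₃CO⁻

Lower conjugate-acid pKₐ ⇒ weaker base ⇒ better leaving group.
Sorting by the given values: OTf⁻ (-14.0), I⁻ (-10.1), H₂O (-1.8), N₃⁻ (4.8), (CH₃)₃CO⁻ (17.9).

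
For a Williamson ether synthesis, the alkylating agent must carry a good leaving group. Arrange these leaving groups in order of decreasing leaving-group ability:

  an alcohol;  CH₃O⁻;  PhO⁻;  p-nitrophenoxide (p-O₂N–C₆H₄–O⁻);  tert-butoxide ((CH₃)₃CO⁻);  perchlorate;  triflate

The more stable X⁻ (or X) is on its own — i.e. the weaker a base it is — the better a leaving group it makes.
triflate: pKₐ(CF₃SO₃H (triflic acid)) ≈ -14
perchlorate: pKₐ(HClO₄) ≈ -10 — extremely weak base; rarely used for safety reasons
an alcohol: pKₐ(R'OH₂⁺) ≈ -2.4 — neutral; leaves from a protonated ether (an oxonium ion, R–O(H)R'⁺)
p-nitrophenoxide (p-O₂N–C₆H₄–O⁻): pKₐ(p-nitrophenol) ≈ 7.2
PhO⁻: pKₐ(C₆H₅OH (phenol)) ≈ 10 — resonance into the ring helps, but still a poor LG
CH₃O⁻: pKₐ(CH₃OH) ≈ 15.5
tert-butoxide ((CH₃)₃CO⁻): pKₐ(t-BuOH) ≈ 18 — bulky, strongly basic alkoxide

triflate > perchlorate > an alcohol > p-nitrophenoxide (p-O₂N–C₆H₄–O⁻) > PhO⁻ > CH₃O⁻ > tert-butoxide ((CH₃)₃CO⁻)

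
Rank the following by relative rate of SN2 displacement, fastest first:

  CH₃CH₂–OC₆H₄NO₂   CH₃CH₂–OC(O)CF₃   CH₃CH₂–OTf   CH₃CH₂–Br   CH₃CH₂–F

CH₃CH₂–OTf > CH₃CH₂–Br > CH₃CH₂–OC(O)CF₃ > CH₃CH₂–F > CH₃CH₂–OC₆H₄NO₂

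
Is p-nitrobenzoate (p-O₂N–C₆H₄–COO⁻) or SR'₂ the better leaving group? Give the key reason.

SR'₂ is the better leaving group.
pKₐ(R'₂SH⁺) ≈ -7 versus pKₐ(p-nitrobenzoic acid) ≈ 3.4: SR'₂ is the much weaker base.
Neutral; leaves from a sulfonium salt (R–SR'₂⁺).

SR'₂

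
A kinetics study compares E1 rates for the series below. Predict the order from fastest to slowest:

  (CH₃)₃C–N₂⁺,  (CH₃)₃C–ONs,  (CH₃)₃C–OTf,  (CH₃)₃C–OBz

Identical carbon frameworks mean the comparison reduces to leaving-group quality.
The more stable X⁻ (or X) is on its own — i.e. the weaker a base it is — the better a leaving group it makes.
(CH₃)₃C–N₂⁺ loses N₂: no meaningful conjugate acid; N₂ departs as an exceptionally stable neutral molecule
(CH₃)₃C–OTf loses OTf⁻: pKₐ(CF₃SO₃H (triflic acid)) ≈ -14
(CH₃)₃C–ONs loses ONs⁻: pKₐ(p-O₂NC₆H₄SO₃H) ≈ -3.5
(CH₃)₃C–OBz loses PhCOO⁻: pKₐ(C₆H₅COOH) ≈ 4.2

(CH₃)₃C–N₂⁺ > (CH₃)₃C–OTf > (CH₃)₃C–ONs > (CH₃)₃C–OBz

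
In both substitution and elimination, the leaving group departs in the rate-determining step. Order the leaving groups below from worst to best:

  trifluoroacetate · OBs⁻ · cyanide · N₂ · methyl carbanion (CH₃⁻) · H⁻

methyl carbanion (CH₃⁻) < H⁻ < cyanide < trifluoroacetate < OBs⁻ < N₂

A good leaving group is a weak base: the lower the pKₐ of its conjugate acid, the more readily it departs.
N₂: no meaningful conjugate acid; N₂ departs as an exceptionally stable neutral molecule
OBs⁻: pKₐ(p-BrC₆H₄SO₃H) ≈ -2.8 — arenesulfonate with a p-bromo substituent
trifluoroacetate: pKₐ(CF₃COOH) ≈ 0.2
cyanide: pKₐ(HCN) ≈ 9.2 — sp carbon stabilises the charge somewhat, but still a poor LG
H⁻: pKₐ(H₂) ≈ 36 — extremely strong base; leaves only in special hydride-transfer contexts
methyl carbanion (CH₃⁻): pKₐ(CH₄) ≈ 48
The question asks for worst first, so the sequence is read in increasing leaving-group ability.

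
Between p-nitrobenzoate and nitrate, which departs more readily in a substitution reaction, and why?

nitrate

nitrate is the better leaving group.
pKₐ(HNO₃) ≈ -1.3 versus pKₐ(p-nitrobenzoic acid) ≈ 3.4: nitrate is the much weaker base.
Resonance-delocalised over three oxygens.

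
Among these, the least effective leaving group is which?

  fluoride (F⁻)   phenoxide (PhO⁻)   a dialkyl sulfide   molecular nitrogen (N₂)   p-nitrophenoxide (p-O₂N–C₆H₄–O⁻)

Leaving-group ability tracks the stability of the departed species; conjugate-acid pKₐ is the usual yardstick (lower pKₐ → better LG).
molecular nitrogen (N₂): no meaningful conjugate acid; N₂ departs as an exceptionally stable neutral molecule
a dialkyl sulfide: pKₐ(R'₂SH⁺) ≈ -7
fluoride (F⁻): pKₐ(HF) ≈ 3.2
p-nitrophenoxide (p-O₂N–C₆H₄–O⁻): pKₐ(p-nitrophenol) ≈ 7.2
phenoxide (PhO⁻): pKₐ(C₆H₅OH (phenol)) ≈ 10

phenoxide (PhO⁻)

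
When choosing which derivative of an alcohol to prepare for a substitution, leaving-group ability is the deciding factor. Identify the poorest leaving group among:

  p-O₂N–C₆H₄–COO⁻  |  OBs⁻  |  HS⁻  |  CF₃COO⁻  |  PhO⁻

Leaving-group ability tracks the stability of the departed species; conjugate-acid pKₐ is the usual yardstick (lower pKₐ → better LG).
OBs⁻: pKₐ(p-BrC₆H₄SO₃H) ≈ -2.8
CF₃COO⁻: pKₐ(CF₃COOH) ≈ 0.2
p-O₂N–C₆H₄–COO⁻: pKₐ(p-nitrobenzoic acid) ≈ 3.4
HS⁻: pKₐ(H₂S) ≈ 7
PhO⁻: pKₐ(C₆H₅OH (phenol)) ≈ 10

PhO⁻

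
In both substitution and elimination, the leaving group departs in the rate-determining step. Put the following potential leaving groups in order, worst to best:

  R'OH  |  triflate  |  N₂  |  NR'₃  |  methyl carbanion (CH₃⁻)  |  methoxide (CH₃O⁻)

methyl carbanion (CH₃⁻) < methoxide (CH₃O⁻) < NR'₃ < R'OH < triflate < N₂

The more stable X⁻ (or X) is on its own — i.e. the weaker a base it is — the better a leaving group it makes.
N₂: no meaningful conjugate acid; N₂ departs as an exceptionally stable neutral molecule
triflate: pKₐ(CF₃SO₃H (triflic acid)) ≈ -14
R'OH: pKₐ(R'OH₂⁺) ≈ -2.4
NR'₃: pKₐ(R'₃NH⁺) ≈ 10.7
methoxide (CH₃O⁻): pKₐ(CH₃OH) ≈ 15.5
methyl carbanion (CH₃⁻): pKₐ(CH₄) ≈ 48
The question asks for worst first, so the sequence is read in increasing leaving-group ability.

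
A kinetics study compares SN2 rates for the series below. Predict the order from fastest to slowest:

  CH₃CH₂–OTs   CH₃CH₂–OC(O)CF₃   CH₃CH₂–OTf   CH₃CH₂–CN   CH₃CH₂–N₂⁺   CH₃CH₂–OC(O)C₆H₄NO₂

CH₃CH₂–N₂⁺ > CH₃CH₂–OTf > CH₃CH₂–OTs > CH₃CH₂–OC(O)CF₃ > CH₃CH₂–OC(O)C₆H₄NO₂ > CH₃CH₂–CN

Identical carbon frameworks mean the comparison reduces to leaving-group quality.
Rank by basicity of the departing species: weakest base leaves most easily.
CH₃CH₂–N₂⁺ loses N₂: no meaningful conjugate acid; N₂ departs as an exceptionally stable neutral molecule
CH₃CH₂–OTf loses OTf⁻: pKₐ(CF₃SO₃H (triflic acid)) ≈ -14
CH₃CH₂–OTs loses OTs⁻: pKₐ(p-CH₃C₆H₄SO₃H (TsOH)) ≈ -2.8
CH₃CH₂–OC(O)CF₃ loses CF₃COO⁻: pKₐ(CF₃COOH) ≈ 0.2
CH₃CH₂–OC(O)C₆H₄NO₂ loses p-O₂N–C₆H₄–COO⁻: pKₐ(p-nitrobenzoic acid) ≈ 3.4
CH₃CH₂–CN loses CN⁻: pKₐ(HCN) ≈ 9.2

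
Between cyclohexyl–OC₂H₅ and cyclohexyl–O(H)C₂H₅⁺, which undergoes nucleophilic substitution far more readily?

From cyclohexyl–OC₂H₅ the departing group would be CH₃CH₂O⁻ (pKₐ(CH₃CH₂OH) ≈ 16). Strong base; alkoxides do not leave unassisted.
From cyclohexyl–O(H)C₂H₅⁺ the leaving group is R'OH (pKₐ(R'OH₂⁺) ≈ -2.4). Neutral; leaves from a protonated ether (an oxonium ion, R–O(H)R'⁺).
(In practice cyclohexyl–O(H)C₂H₅⁺ is made from cyclohexyl–OC₂H₅ by protonation with concentrated HBr, allowing neutral ethanol, rather than ethoxide, to depart.)

cyclohexyl–O(H)C₂H₅⁺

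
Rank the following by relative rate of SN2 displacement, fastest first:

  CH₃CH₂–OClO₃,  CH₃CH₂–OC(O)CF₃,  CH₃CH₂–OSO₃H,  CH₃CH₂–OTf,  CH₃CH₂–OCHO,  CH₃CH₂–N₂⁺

CH₃CH₂–N₂⁺ > CH₃CH₂–OTf > CH₃CH₂–OClO₃ > CH₃CH₂–OSO₃H > CH₃CH₂–OC(O)CF₃ > CH₃CH₂–OCHO

The skeletons are identical, so relative rate is governed entirely by leaving-group ability.
The more stable X⁻ (or X) is on its own — i.e. the weaker a base it is — the better a leaving group it makes.
CH₃CH₂–N₂⁺ loses N₂: no meaningful conjugate acid; N₂ departs as an exceptionally stable neutral molecule
CH₃CH₂–OTf loses OTf⁻: pKₐ(CF₃SO₃H (triflic acid)) ≈ -14
CH₃CH₂–OClO₃ loses ClO₄⁻: pKₐ(HClO₄) ≈ -10
CH₃CH₂–OSO₃H loses HSO₄⁻: pKₐ(H₂SO₄) ≈ -3
CH₃CH₂–OC(O)CF₃ loses CF₃COO⁻: pKₐ(CF₃COOH) ≈ 0.2
CH₃CH₂–OCHO loses HCOO⁻: pKₐ(HCOOH) ≈ 3.8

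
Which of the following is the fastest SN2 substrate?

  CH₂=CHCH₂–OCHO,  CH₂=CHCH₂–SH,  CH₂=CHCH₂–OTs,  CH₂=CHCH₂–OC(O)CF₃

Identical carbon frameworks mean the comparison reduces to leaving-group quality.
A good leaving group is a weak base: the lower the pKₐ of its conjugate acid, the more readily it departs.
CH₂=CHCH₂–OTs loses OTs⁻: pKₐ(p-CH₃C₆H₄SO₃H (TsOH)) ≈ -2.8
CH₂=CHCH₂–OC(O)CF₃ loses CF₃COO⁻: pKₐ(CF₃COOH) ≈ 0.2
CH₂=CHCH₂–OCHO loses HCOO⁻: pKₐ(HCOOH) ≈ 3.8
CH₂=CHCH₂–SH loses HS⁻: pKₐ(H₂S) ≈ 7

CH₂=CHCH₂–OTs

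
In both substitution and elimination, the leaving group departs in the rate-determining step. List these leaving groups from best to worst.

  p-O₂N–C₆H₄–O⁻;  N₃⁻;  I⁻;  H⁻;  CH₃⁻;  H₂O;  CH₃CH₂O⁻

I⁻: pKₐ(HI) ≈ -10
H₂O: pKₐ(H₃O⁺) ≈ -1.7 — neutral; leaves from a protonated alcohol (R–OH₂⁺)
N₃⁻: pKₐ(HN₃) ≈ 4.7 — linear, resonance-stabilised
p-O₂N–C₆H₄–O⁻: pKₐ(p-nitrophenol) ≈ 7.2 — nitro group delocalises the charge; the classic chromogenic LG
CH₃CH₂O⁻: pKₐ(CH₃CH₂OH) ≈ 16 — strong base; alkoxides do not leave unassisted
H⁻: pKₐ(H₂) ≈ 36 — extremely strong base; leaves only in special hydride-transfer contexts
CH₃⁻: pKₐ(CH₄) ≈ 48

I⁻ > H₂O > N₃⁻ > p-O₂N–C₆H₄–O⁻ > CH₃CH₂O⁻ > H⁻ > CH₃⁻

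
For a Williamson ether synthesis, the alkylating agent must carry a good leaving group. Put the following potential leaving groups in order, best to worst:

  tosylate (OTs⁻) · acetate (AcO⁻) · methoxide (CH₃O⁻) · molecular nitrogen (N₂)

molecular nitrogen (N₂): no meaningful conjugate acid; N₂ departs as an exceptionally stable neutral molecule
tosylate (OTs⁻): pKₐ(p-CH₃C₆H₄SO₃H (TsOH)) ≈ -2.8
acetate (AcO⁻): pKₐ(CH₃COOH) ≈ 4.8
methoxide (CH₃O⁻): pKₐ(CH₃OH) ≈ 15.5

molecular nitrogen (N₂) > tosylate (OTs⁻) > acetate (AcO⁻) > methoxide (CH₃O⁻)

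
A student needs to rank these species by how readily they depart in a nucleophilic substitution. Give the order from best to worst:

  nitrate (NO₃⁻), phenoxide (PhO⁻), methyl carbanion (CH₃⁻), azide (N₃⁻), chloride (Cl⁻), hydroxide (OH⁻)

chloride (Cl⁻): pKₐ(HCl) ≈ -7
nitrate (NO₃⁻): pKₐ(HNO₃) ≈ -1.3
azide (N₃⁻): pKₐ(HN₃) ≈ 4.7
phenoxide (PhO⁻): pKₐ(C₆H₅OH (phenol)) ≈ 10
hydroxide (OH⁻): pKₐ(H₂O) ≈ 15.7
methyl carbanion (CH₃⁻): pKₐ(CH₄) ≈ 48

chloride (Cl⁻) > nitrate (NO₃⁻) > azide (N₃⁻) > phenoxide (PhO⁻) > hydroxide (OH⁻) > methyl carbanion (CH₃⁻)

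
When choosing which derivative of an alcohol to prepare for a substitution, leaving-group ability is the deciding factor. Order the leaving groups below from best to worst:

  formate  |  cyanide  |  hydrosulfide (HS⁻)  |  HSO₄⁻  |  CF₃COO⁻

HSO₄⁻: pKₐ(H₂SO₄) ≈ -3
CF₃COO⁻: pKₐ(CF₃COOH) ≈ 0.2
formate: pKₐ(HCOOH) ≈ 3.8 — resonance-stabilised carboxylate
hydrosulfide (HS⁻): pKₐ(H₂S) ≈ 7
cyanide: pKₐ(HCN) ≈ 9.2 — sp carbon stabilises the charge somewhat, but still a poor LG

HSO₄⁻ > CF₃COO⁻ > formate > hydrosulfide (HS⁻) > cyanide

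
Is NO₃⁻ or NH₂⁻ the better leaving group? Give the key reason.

NO₃⁻ is the better leaving group.
pKₐ(HNO₃) ≈ -1.3 versus pKₐ(NH₃) ≈ 38: NO₃⁻ is the much weaker base.
Resonance-delocalised over three oxygens.

NO₃⁻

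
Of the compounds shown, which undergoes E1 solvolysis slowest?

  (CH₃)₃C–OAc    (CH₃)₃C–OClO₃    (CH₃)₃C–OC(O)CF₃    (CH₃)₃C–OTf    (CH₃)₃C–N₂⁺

(CH₃)₃C–OAc

Same R in every case — rank the leaving groups.
A good leaving group is a weak base: the lower the pKₐ of its conjugate acid, the more readily it departs.
(CH₃)₃C–N₂⁺ loses N₂: no meaningful conjugate acid; N₂ departs as an exceptionally stable neutral molecule
(CH₃)₃C–OTf loses OTf⁻: pKₐ(CF₃SO₃H (triflic acid)) ≈ -14
(CH₃)₃C–OClO₃ loses ClO₄⁻: pKₐ(HClO₄) ≈ -10
(CH₃)₃C–OC(O)CF₃ loses CF₃COO⁻: pKₐ(CF₃COOH) ≈ 0.2
(CH₃)₃C–OAc loses AcO⁻: pKₐ(CH₃COOH) ≈ 4.8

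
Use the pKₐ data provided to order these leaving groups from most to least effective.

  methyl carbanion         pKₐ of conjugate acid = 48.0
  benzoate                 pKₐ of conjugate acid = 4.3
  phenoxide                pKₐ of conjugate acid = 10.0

Lower conjugate-acid pKₐ ⇒ weaker base ⇒ better leaving group.
Sorting by the given values: benzoate (4.3), phenoxide (10.0), methyl carbanion (48.0).

benzoate > phenoxide > methyl carbanion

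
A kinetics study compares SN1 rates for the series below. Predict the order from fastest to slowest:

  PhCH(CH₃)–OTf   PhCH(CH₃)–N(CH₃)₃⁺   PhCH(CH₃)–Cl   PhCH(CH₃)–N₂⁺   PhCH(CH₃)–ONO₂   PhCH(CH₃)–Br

PhCH(CH₃)–N₂⁺ > PhCH(CH₃)–OTf > PhCH(CH₃)–Br > PhCH(CH₃)–Cl > PhCH(CH₃)–ONO₂ > PhCH(CH₃)–N(CH₃)₃⁺

Identical carbon frameworks mean the comparison reduces to leaving-group quality.
The more stable X⁻ (or X) is on its own — i.e. the weaker a base it is — the better a leaving group it makes.
PhCH(CH₃)–N₂⁺ loses N₂: no meaningful conjugate acid; N₂ departs as an exceptionally stable neutral molecule
PhCH(CH₃)–OTf loses OTf⁻: pKₐ(CF₃SO₃H (triflic acid)) ≈ -14
PhCH(CH₃)–Br loses Br⁻: pKₐ(HBr) ≈ -9
PhCH(CH₃)–Cl loses Cl⁻: pKₐ(HCl) ≈ -7
PhCH(CH₃)–ONO₂ loses NO₃⁻: pKₐ(HNO₃) ≈ -1.3
PhCH(CH₃)–N(CH₃)₃⁺ loses NR'₃: pKₐ(R'₃NH⁺) ≈ 10.7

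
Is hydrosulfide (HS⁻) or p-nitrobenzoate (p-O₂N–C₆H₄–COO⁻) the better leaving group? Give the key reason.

p-nitrobenzoate (p-O₂N–C₆H₄–COO⁻) is the better leaving group.
pKₐ(p-nitrobenzoic acid) ≈ 3.4 versus pKₐ(H₂S) ≈ 7: p-nitrobenzoate (p-O₂N–C₆H₄–COO⁻) is the much weaker base.
Electron-withdrawing nitro group stabilises the carboxylate.

p-nitrobenzoate (p-O₂N–C₆H₄–COO⁻)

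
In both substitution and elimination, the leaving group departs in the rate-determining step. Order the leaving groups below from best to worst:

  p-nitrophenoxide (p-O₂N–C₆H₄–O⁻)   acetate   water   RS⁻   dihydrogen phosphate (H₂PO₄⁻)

Leaving-group ability tracks the stability of the departed species; conjugate-acid pKₐ is the usual yardstick (lower pKₐ → better LG).
water: pKₐ(H₃O⁺) ≈ -1.7
dihydrogen phosphate (H₂PO₄⁻): pKₐ(H₃PO₄) ≈ 2.1
acetate: pKₐ(CH₃COOH) ≈ 4.8
p-nitrophenoxide (p-O₂N–C₆H₄–O⁻): pKₐ(p-nitrophenol) ≈ 7.2
RS⁻: pKₐ(RSH (a thiol)) ≈ 10.5

water > dihydrogen phosphate (H₂PO₄⁻) > acetate > p-nitrophenoxide (p-O₂N–C₆H₄–O⁻) > RS⁻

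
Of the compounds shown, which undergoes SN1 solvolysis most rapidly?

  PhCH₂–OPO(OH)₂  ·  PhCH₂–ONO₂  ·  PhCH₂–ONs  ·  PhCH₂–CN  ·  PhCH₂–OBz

With the same alkyl group throughout, only the leaving group differentiates the rates.
Rank by basicity of the departing species: weakest base leaves most easily.
PhCH₂–ONs loses ONs⁻: pKₐ(p-O₂NC₆H₄SO₃H) ≈ -3.5
PhCH₂–ONO₂ loses NO₃⁻: pKₐ(HNO₃) ≈ -1.3
PhCH₂–OPO(OH)₂ loses H₂PO₄⁻: pKₐ(H₃PO₄) ≈ 2.1
PhCH₂–OBz loses PhCOO⁻: pKₐ(C₆H₅COOH) ≈ 4.2
PhCH₂–CN loses CN⁻: pKₐ(HCN) ≈ 9.2

PhCH₂–ONs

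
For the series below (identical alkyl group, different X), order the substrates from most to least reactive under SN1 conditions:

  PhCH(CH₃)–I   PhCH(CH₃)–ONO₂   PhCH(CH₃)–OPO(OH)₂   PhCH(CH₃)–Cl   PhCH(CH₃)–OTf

With the same alkyl group throughout, only the leaving group differentiates the rates.
A good leaving group is a weak base: the lower the pKₐ of its conjugate acid, the more readily it departs.
PhCH(CH₃)–OTf loses OTf⁻: pKₐ(CF₃SO₃H (triflic acid)) ≈ -14
PhCH(CH₃)–I loses I⁻: pKₐ(HI) ≈ -10
PhCH(CH₃)–Cl loses Cl⁻: pKₐ(HCl) ≈ -7
PhCH(CH₃)–ONO₂ loses NO₃⁻: pKₐ(HNO₃) ≈ -1.3
PhCH(CH₃)–OPO(OH)₂ loses H₂PO₄⁻: pKₐ(H₃PO₄) ≈ 2.1

PhCH(CH₃)–OTf > PhCH(CH₃)–I > PhCH(CH₃)–Cl > PhCH(CH₃)–ONO₂ > PhCH(CH₃)–OPO(OH)₂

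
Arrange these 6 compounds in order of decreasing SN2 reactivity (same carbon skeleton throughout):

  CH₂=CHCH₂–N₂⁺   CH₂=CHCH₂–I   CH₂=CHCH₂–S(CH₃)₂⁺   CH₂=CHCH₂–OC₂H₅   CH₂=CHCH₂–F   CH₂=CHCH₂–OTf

CH₂=CHCH₂–N₂⁺ > CH₂=CHCH₂–OTf > CH₂=CHCH₂–I > CH₂=CHCH₂–S(CH₃)₂⁺ > CH₂=CHCH₂–F > CH₂=CHCH₂–OC₂H₅

The skeletons are identical, so relative rate is governed entirely by leaving-group ability.
A good leaving group is a weak base: the lower the pKₐ of its conjugate acid, the more readily it departs.
CH₂=CHCH₂–N₂⁺ loses N₂: no meaningful conjugate acid; N₂ departs as an exceptionally stable neutral molecule
CH₂=CHCH₂–OTf loses OTf⁻: pKₐ(CF₃SO₃H (triflic acid)) ≈ -14
CH₂=CHCH₂–I loses I⁻: pKₐ(HI) ≈ -10
CH₂=CHCH₂–S(CH₃)₂⁺ loses SR'₂: pKₐ(R'₂SH⁺) ≈ -7
CH₂=CHCH₂–F loses F⁻: pKₐ(HF) ≈ 3.2
CH₂=CHCH₂–OC₂H₅ loses CH₃CH₂O⁻: pKₐ(CH₃CH₂OH) ≈ 16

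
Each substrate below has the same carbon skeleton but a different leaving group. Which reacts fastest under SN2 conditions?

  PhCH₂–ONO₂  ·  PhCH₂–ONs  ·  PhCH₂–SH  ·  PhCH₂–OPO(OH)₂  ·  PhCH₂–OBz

PhCH₂–ONs

Identical carbon frameworks mean the comparison reduces to leaving-group quality.
Leaving-group ability tracks the stability of the departed species; conjugate-acid pKₐ is the usual yardstick (lower pKₐ → better LG).
PhCH₂–ONs loses ONs⁻: pKₐ(p-O₂NC₆H₄SO₃H) ≈ -3.5
PhCH₂–ONO₂ loses NO₃⁻: pKₐ(HNO₃) ≈ -1.3
PhCH₂–OPO(OH)₂ loses H₂PO₄⁻: pKₐ(H₃PO₄) ≈ 2.1
PhCH₂–OBz loses PhCOO⁻: pKₐ(C₆H₅COOH) ≈ 4.2
PhCH₂–SH loses HS⁻: pKₐ(H₂S) ≈ 7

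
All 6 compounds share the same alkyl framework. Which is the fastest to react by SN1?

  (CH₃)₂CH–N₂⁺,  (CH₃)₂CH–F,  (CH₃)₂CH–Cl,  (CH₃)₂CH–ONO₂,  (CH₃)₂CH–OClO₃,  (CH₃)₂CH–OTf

(CH₃)₂CH–N₂⁺

Same R in every case — rank the leaving groups.
The more stable X⁻ (or X) is on its own — i.e. the weaker a base it is — the better a leaving group it makes.
(CH₃)₂CH–N₂⁺ loses N₂: no meaningful conjugate acid; N₂ departs as an exceptionally stable neutral molecule
(CH₃)₂CH–OTf loses OTf⁻: pKₐ(CF₃SO₃H (triflic acid)) ≈ -14
(CH₃)₂CH–OClO₃ loses ClO₄⁻: pKₐ(HClO₄) ≈ -10
(CH₃)₂CH–Cl loses Cl⁻: pKₐ(HCl) ≈ -7
(CH₃)₂CH–ONO₂ loses NO₃⁻: pKₐ(HNO₃) ≈ -1.3
(CH₃)₂CH–F loses F⁻: pKₐ(HF) ≈ 3.2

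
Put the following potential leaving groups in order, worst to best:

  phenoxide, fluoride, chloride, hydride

A good leaving group is a weak base: the lower the pKₐ of its conjugate acid, the more readily it departs.
chloride: pKₐ(HCl) ≈ -7
fluoride: pKₐ(HF) ≈ 3.2
phenoxide: pKₐ(C₆H₅OH (phenol)) ≈ 10
hydride: pKₐ(H₂) ≈ 36
Listed from poorest to best leaving group as asked.

hydride < phenoxide < fluoride < chloride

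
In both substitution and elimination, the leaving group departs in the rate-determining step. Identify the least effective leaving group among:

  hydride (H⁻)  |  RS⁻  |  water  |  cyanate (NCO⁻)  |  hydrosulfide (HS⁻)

A good leaving group is a weak base: the lower the pKₐ of its conjugate acid, the more readily it departs.
water: pKₐ(H₃O⁺) ≈ -1.7
cyanate (NCO⁻): pKₐ(HOCN) ≈ 3.5
hydrosulfide (HS⁻): pKₐ(H₂S) ≈ 7
RS⁻: pKₐ(RSH (a thiol)) ≈ 10.5
hydride (H⁻): pKₐ(H₂) ≈ 36

hydride (H⁻)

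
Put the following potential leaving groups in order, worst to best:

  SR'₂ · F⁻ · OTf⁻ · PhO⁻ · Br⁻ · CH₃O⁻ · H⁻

H⁻ < CH₃O⁻ < PhO⁻ < F⁻ < SR'₂ < Br⁻ < OTf⁻

Leaving-group ability tracks the stability of the departed species; conjugate-acid pKₐ is the usual yardstick (lower pKₐ → better LG).
OTf⁻: pKₐ(CF₃SO₃H (triflic acid)) ≈ -14
Br⁻: pKₐ(HBr) ≈ -9
SR'₂: pKₐ(R'₂SH⁺) ≈ -7
F⁻: pKₐ(HF) ≈ 3.2
PhO⁻: pKₐ(C₆H₅OH (phenol)) ≈ 10
CH₃O⁻: pKₐ(CH₃OH) ≈ 15.5
H⁻: pKₐ(H₂) ≈ 36
Reversing gives the worst-to-best order requested.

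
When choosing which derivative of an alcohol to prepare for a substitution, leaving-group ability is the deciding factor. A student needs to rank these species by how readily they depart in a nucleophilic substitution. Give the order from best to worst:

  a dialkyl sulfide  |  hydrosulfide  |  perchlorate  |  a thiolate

perchlorate > a dialkyl sulfide > hydrosulfide > a thiolate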